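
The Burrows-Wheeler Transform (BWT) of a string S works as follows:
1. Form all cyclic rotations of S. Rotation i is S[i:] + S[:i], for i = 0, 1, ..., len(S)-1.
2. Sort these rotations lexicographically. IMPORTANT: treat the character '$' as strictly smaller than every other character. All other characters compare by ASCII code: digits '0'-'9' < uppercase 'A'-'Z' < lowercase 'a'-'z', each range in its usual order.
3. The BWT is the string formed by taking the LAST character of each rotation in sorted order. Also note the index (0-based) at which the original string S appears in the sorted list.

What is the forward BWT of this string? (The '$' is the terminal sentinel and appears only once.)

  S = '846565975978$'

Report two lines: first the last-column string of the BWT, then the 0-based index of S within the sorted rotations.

All 13 rotations (rotation i = S[i:]+S[:i]):
  rot[0] = 846565975978$
  rot[1] = 46565975978$8
  rot[2] = 6565975978$84
  rot[3] = 565975978$846
  rot[4] = 65975978$8465
  rot[5] = 5975978$84656
  rot[6] = 975978$846565
  rot[7] = 75978$8465659
  rot[8] = 5978$84656597
  rot[9] = 978$846565975
  rot[10] = 78$8465659759
  rot[11] = 8$84656597597
  rot[12] = $846565975978
Sorted (with $ < everything):
  sorted[0] = $846565975978  (last char: '8')
  sorted[1] = 46565975978$8  (last char: '8')
  sorted[2] = 565975978$846  (last char: '6')
  sorted[3] = 5975978$84656  (last char: '6')
  sorted[4] = 5978$84656597  (last char: '7')
  sorted[5] = 6565975978$84  (last char: '4')
  sorted[6] = 65975978$8465  (last char: '5')
  sorted[7] = 75978$8465659  (last char: '9')
  sorted[8] = 78$8465659759  (last char: '9')
  sorted[9] = 8$84656597597  (last char: '7')
  sorted[10] = 846565975978$  (last char: '$')
  sorted[11] = 975978$846565  (last char: '5')
  sorted[12] = 978$846565975  (last char: '5')
Last column: 8866745997$55
Original string S is at sorted index 10

Answer: 8866745997$55
10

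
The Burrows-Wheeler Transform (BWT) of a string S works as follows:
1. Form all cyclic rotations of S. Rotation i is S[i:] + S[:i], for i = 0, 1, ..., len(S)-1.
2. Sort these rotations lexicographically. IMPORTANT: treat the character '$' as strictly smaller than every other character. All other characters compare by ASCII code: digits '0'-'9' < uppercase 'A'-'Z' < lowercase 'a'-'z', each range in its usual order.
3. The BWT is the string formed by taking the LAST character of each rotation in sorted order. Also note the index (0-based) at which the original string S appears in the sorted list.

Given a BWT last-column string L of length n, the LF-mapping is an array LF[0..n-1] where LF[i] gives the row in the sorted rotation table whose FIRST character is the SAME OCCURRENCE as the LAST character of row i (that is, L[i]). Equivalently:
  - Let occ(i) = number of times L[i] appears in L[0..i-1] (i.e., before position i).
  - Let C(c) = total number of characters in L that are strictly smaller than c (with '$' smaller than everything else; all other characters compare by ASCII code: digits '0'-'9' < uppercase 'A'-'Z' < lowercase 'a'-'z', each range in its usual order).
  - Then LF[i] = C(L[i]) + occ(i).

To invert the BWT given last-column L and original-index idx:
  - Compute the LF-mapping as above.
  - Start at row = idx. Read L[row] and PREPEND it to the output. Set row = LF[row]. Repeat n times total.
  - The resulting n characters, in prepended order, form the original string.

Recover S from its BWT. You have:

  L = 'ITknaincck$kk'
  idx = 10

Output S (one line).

LF mapping: 1 2 7 11 3 6 12 4 5 8 0 9 10
Walk LF starting at row 10, prepending L[row]:
  step 1: row=10, L[10]='$', prepend. Next row=LF[10]=0
  step 2: row=0, L[0]='I', prepend. Next row=LF[0]=1
  step 3: row=1, L[1]='T', prepend. Next row=LF[1]=2
  step 4: row=2, L[2]='k', prepend. Next row=LF[2]=7
  step 5: row=7, L[7]='c', prepend. Next row=LF[7]=4
  step 6: row=4, L[4]='a', prepend. Next row=LF[4]=3
  step 7: row=3, L[3]='n', prepend. Next row=LF[3]=11
  step 8: row=11, L[11]='k', prepend. Next row=LF[11]=9
  step 9: row=9, L[9]='k', prepend. Next row=LF[9]=8
  step 10: row=8, L[8]='c', prepend. Next row=LF[8]=5
  step 11: row=5, L[5]='i', prepend. Next row=LF[5]=6
  step 12: row=6, L[6]='n', prepend. Next row=LF[6]=12
  step 13: row=12, L[12]='k', prepend. Next row=LF[12]=10
Reversed output: knickknackTI$

Answer: knickknackTI$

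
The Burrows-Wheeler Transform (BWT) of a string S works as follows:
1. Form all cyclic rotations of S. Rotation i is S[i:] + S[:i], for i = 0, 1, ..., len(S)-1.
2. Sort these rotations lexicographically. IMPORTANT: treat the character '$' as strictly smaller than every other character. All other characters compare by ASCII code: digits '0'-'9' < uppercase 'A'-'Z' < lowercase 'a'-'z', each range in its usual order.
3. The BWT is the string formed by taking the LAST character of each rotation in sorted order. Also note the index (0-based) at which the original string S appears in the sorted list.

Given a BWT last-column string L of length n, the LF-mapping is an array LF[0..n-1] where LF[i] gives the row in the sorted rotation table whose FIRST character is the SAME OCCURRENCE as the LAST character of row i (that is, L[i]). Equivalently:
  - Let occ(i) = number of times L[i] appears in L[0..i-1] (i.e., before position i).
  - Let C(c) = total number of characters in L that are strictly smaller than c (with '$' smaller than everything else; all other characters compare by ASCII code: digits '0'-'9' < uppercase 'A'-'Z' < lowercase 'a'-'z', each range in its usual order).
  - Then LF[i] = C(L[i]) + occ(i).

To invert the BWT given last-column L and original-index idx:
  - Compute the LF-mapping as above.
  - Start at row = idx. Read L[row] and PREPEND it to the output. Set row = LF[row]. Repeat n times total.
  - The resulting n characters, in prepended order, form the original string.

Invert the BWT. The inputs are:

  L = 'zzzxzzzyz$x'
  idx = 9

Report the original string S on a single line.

LF mapping: 4 5 6 1 7 8 9 3 10 0 2
Walk LF starting at row 9, prepending L[row]:
  step 1: row=9, L[9]='$', prepend. Next row=LF[9]=0
  step 2: row=0, L[0]='z', prepend. Next row=LF[0]=4
  step 3: row=4, L[4]='z', prepend. Next row=LF[4]=7
  step 4: row=7, L[7]='y', prepend. Next row=LF[7]=3
  step 5: row=3, L[3]='x', prepend. Next row=LF[3]=1
  step 6: row=1, L[1]='z', prepend. Next row=LF[1]=5
  step 7: row=5, L[5]='z', prepend. Next row=LF[5]=8
  step 8: row=8, L[8]='z', prepend. Next row=LF[8]=10
  step 9: row=10, L[10]='x', prepend. Next row=LF[10]=2
  step 10: row=2, L[2]='z', prepend. Next row=LF[2]=6
  step 11: row=6, L[6]='z', prepend. Next row=LF[6]=9
Reversed output: zzxzzzxyzz$

Answer: zzxzzzxyzz$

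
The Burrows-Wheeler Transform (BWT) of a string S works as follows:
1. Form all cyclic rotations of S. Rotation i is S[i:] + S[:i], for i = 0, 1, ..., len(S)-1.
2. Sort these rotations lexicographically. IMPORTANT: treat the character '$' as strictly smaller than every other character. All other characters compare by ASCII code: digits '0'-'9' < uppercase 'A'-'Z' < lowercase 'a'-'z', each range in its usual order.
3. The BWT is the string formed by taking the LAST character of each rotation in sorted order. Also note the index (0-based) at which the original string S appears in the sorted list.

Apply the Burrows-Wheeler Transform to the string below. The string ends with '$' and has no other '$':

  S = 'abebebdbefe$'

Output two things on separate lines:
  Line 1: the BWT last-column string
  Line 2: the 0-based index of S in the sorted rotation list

All 12 rotations (rotation i = S[i:]+S[:i]):
  rot[0] = abebebdbefe$
  rot[1] = bebebdbefe$a
  rot[2] = ebebdbefe$ab
  rot[3] = bebdbefe$abe
  rot[4] = ebdbefe$abeb
  rot[5] = bdbefe$abebe
  rot[6] = dbefe$abebeb
  rot[7] = befe$abebebd
  rot[8] = efe$abebebdb
  rot[9] = fe$abebebdbe
  rot[10] = e$abebebdbef
  rot[11] = $abebebdbefe
Sorted (with $ < everything):
  sorted[0] = $abebebdbefe  (last char: 'e')
  sorted[1] = abebebdbefe$  (last char: '$')
  sorted[2] = bdbefe$abebe  (last char: 'e')
  sorted[3] = bebdbefe$abe  (last char: 'e')
  sorted[4] = bebebdbefe$a  (last char: 'a')
  sorted[5] = befe$abebebd  (last char: 'd')
  sorted[6] = dbefe$abebeb  (last char: 'b')
  sorted[7] = e$abebebdbef  (last char: 'f')
  sorted[8] = ebdbefe$abeb  (last char: 'b')
  sorted[9] = ebebdbefe$ab  (last char: 'b')
  sorted[10] = efe$abebebdb  (last char: 'b')
  sorted[11] = fe$abebebdbe  (last char: 'e')
Last column: e$eeadbfbbbe
Original string S is at sorted index 1

Answer: e$eeadbfbbbe
1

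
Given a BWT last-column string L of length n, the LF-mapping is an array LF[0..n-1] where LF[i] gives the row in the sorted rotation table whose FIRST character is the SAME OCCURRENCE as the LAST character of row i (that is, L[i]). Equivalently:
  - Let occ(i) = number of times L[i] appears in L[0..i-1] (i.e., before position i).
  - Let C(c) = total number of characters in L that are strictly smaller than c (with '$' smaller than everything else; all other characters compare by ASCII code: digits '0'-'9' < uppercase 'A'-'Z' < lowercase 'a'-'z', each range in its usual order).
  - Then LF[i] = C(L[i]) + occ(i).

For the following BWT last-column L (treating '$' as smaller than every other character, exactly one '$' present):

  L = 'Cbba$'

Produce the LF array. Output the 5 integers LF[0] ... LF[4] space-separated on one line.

Answer: 1 3 4 2 0

Derivation:
Char counts: '$':1, 'C':1, 'a':1, 'b':2
C (first-col start): C('$')=0, C('C')=1, C('a')=2, C('b')=3
L[0]='C': occ=0, LF[0]=C('C')+0=1+0=1
L[1]='b': occ=0, LF[1]=C('b')+0=3+0=3
L[2]='b': occ=1, LF[2]=C('b')+1=3+1=4
L[3]='a': occ=0, LF[3]=C('a')+0=2+0=2
L[4]='$': occ=0, LF[4]=C('$')+0=0+0=0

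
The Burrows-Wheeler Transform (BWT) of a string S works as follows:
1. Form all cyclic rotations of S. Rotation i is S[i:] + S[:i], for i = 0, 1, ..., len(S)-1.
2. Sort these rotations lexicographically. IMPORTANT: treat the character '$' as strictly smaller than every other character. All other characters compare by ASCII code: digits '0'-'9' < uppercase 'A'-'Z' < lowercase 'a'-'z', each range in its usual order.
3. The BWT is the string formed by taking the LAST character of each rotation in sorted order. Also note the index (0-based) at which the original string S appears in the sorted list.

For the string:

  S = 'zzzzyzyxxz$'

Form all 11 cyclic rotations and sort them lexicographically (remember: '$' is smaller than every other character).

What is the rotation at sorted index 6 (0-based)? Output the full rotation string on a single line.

All 11 rotations (rotation i = S[i:]+S[:i]):
  rot[0] = zzzzyzyxxz$
  rot[1] = zzzyzyxxz$z
  rot[2] = zzyzyxxz$zz
  rot[3] = zyzyxxz$zzz
  rot[4] = yzyxxz$zzzz
  rot[5] = zyxxz$zzzzy
  rot[6] = yxxz$zzzzyz
  rot[7] = xxz$zzzzyzy
  rot[8] = xz$zzzzyzyx
  rot[9] = z$zzzzyzyxx
  rot[10] = $zzzzyzyxxz
Sorted (with $ < everything):
  sorted[0] = $zzzzyzyxxz
  sorted[1] = xxz$zzzzyzy
  sorted[2] = xz$zzzzyzyx
  sorted[3] = yxxz$zzzzyz
  sorted[4] = yzyxxz$zzzz
  sorted[5] = z$zzzzyzyxx
  sorted[6] = zyxxz$zzzzy
  sorted[7] = zyzyxxz$zzz
  sorted[8] = zzyzyxxz$zz
  sorted[9] = zzzyzyxxz$z
  sorted[10] = zzzzyzyxxz$
sorted[6] = zyxxz$zzzzy

Answer: zyxxz$zzzzy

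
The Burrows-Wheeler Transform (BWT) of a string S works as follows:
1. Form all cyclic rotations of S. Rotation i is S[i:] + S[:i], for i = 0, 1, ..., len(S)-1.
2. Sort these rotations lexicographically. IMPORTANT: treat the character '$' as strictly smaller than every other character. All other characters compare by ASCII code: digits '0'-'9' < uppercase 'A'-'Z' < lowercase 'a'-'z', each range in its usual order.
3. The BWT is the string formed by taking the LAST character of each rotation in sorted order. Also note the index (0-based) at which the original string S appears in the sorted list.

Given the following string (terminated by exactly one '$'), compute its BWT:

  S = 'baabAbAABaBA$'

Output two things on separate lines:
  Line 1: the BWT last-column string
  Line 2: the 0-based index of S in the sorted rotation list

All 13 rotations (rotation i = S[i:]+S[:i]):
  rot[0] = baabAbAABaBA$
  rot[1] = aabAbAABaBA$b
  rot[2] = abAbAABaBA$ba
  rot[3] = bAbAABaBA$baa
  rot[4] = AbAABaBA$baab
  rot[5] = bAABaBA$baabA
  rot[6] = AABaBA$baabAb
  rot[7] = ABaBA$baabAbA
  rot[8] = BaBA$baabAbAA
  rot[9] = aBA$baabAbAAB
  rot[10] = BA$baabAbAABa
  rot[11] = A$baabAbAABaB
  rot[12] = $baabAbAABaBA
Sorted (with $ < everything):
  sorted[0] = $baabAbAABaBA  (last char: 'A')
  sorted[1] = A$baabAbAABaB  (last char: 'B')
  sorted[2] = AABaBA$baabAb  (last char: 'b')
  sorted[3] = ABaBA$baabAbA  (last char: 'A')
  sorted[4] = AbAABaBA$baab  (last char: 'b')
  sorted[5] = BA$baabAbAABa  (last char: 'a')
  sorted[6] = BaBA$baabAbAA  (last char: 'A')
  sorted[7] = aBA$baabAbAAB  (last char: 'B')
  sorted[8] = aabAbAABaBA$b  (last char: 'b')
  sorted[9] = abAbAABaBA$ba  (last char: 'a')
  sorted[10] = bAABaBA$baabA  (last char: 'A')
  sorted[11] = bAbAABaBA$baa  (last char: 'a')
  sorted[12] = baabAbAABaBA$  (last char: '$')
Last column: ABbAbaABbaAa$
Original string S is at sorted index 12

Answer: ABbAbaABbaAa$
12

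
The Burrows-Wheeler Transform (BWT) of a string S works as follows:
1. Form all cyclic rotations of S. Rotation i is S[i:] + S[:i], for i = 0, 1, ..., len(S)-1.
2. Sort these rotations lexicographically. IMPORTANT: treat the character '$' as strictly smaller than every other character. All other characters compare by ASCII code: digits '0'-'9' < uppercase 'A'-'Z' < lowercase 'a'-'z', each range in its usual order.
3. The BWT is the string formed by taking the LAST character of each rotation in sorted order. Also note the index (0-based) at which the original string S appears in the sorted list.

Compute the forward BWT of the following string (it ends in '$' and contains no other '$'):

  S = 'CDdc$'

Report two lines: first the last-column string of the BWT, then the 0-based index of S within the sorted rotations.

Answer: c$CdD
1

Derivation:
All 5 rotations (rotation i = S[i:]+S[:i]):
  rot[0] = CDdc$
  rot[1] = Ddc$C
  rot[2] = dc$CD
  rot[3] = c$CDd
  rot[4] = $CDdc
Sorted (with $ < everything):
  sorted[0] = $CDdc  (last char: 'c')
  sorted[1] = CDdc$  (last char: '$')
  sorted[2] = Ddc$C  (last char: 'C')
  sorted[3] = c$CDd  (last char: 'd')
  sorted[4] = dc$CD  (last char: 'D')
Last column: c$CdD
Original string S is at sorted index 1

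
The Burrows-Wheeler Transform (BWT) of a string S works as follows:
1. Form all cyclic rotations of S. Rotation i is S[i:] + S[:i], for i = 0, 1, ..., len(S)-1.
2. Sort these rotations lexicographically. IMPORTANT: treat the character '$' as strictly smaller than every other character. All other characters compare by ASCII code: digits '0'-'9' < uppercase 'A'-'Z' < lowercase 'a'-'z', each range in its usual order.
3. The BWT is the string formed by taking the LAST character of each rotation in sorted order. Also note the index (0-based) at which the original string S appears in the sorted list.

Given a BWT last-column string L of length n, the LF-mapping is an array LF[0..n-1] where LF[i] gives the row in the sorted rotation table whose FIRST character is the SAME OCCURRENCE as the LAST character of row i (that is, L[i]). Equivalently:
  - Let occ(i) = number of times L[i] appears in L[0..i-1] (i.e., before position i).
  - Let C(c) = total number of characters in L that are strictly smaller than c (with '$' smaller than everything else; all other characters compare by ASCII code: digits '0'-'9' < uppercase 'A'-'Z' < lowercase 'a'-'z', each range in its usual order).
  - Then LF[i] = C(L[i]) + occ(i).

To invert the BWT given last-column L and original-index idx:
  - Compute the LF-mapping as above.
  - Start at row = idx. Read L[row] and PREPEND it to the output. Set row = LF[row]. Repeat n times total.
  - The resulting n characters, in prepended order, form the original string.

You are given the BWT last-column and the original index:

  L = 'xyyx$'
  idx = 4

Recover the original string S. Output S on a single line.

Answer: yxyx$

Derivation:
LF mapping: 1 3 4 2 0
Walk LF starting at row 4, prepending L[row]:
  step 1: row=4, L[4]='$', prepend. Next row=LF[4]=0
  step 2: row=0, L[0]='x', prepend. Next row=LF[0]=1
  step 3: row=1, L[1]='y', prepend. Next row=LF[1]=3
  step 4: row=3, L[3]='x', prepend. Next row=LF[3]=2
  step 5: row=2, L[2]='y', prepend. Next row=LF[2]=4
Reversed output: yxyx$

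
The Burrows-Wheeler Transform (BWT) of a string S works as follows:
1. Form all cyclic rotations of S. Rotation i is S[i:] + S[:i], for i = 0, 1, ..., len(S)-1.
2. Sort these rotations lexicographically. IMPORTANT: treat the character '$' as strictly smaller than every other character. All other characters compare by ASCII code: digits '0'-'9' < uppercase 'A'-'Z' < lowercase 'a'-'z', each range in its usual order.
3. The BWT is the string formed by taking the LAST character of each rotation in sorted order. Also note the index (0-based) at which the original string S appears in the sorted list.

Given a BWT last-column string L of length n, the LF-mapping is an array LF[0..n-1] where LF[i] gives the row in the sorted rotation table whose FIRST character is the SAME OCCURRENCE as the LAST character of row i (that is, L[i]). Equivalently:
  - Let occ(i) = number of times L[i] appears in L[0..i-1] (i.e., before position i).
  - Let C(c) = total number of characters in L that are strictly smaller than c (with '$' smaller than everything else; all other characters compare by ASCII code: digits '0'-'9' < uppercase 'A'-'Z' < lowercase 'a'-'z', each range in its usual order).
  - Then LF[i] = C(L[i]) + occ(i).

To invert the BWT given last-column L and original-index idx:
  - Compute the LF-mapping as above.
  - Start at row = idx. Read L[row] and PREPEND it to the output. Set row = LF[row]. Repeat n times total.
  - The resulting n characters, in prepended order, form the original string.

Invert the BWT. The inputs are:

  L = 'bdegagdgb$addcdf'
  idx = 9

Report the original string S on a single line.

LF mapping: 3 6 11 13 1 14 7 15 4 0 2 8 9 5 10 12
Walk LF starting at row 9, prepending L[row]:
  step 1: row=9, L[9]='$', prepend. Next row=LF[9]=0
  step 2: row=0, L[0]='b', prepend. Next row=LF[0]=3
  step 3: row=3, L[3]='g', prepend. Next row=LF[3]=13
  step 4: row=13, L[13]='c', prepend. Next row=LF[13]=5
  step 5: row=5, L[5]='g', prepend. Next row=LF[5]=14
  step 6: row=14, L[14]='d', prepend. Next row=LF[14]=10
  step 7: row=10, L[10]='a', prepend. Next row=LF[10]=2
  step 8: row=2, L[2]='e', prepend. Next row=LF[2]=11
  step 9: row=11, L[11]='d', prepend. Next row=LF[11]=8
  step 10: row=8, L[8]='b', prepend. Next row=LF[8]=4
  step 11: row=4, L[4]='a', prepend. Next row=LF[4]=1
  step 12: row=1, L[1]='d', prepend. Next row=LF[1]=6
  step 13: row=6, L[6]='d', prepend. Next row=LF[6]=7
  step 14: row=7, L[7]='g', prepend. Next row=LF[7]=15
  step 15: row=15, L[15]='f', prepend. Next row=LF[15]=12
  step 16: row=12, L[12]='d', prepend. Next row=LF[12]=9
Reversed output: dfgddabdeadgcgb$

Answer: dfgddabdeadgcgb$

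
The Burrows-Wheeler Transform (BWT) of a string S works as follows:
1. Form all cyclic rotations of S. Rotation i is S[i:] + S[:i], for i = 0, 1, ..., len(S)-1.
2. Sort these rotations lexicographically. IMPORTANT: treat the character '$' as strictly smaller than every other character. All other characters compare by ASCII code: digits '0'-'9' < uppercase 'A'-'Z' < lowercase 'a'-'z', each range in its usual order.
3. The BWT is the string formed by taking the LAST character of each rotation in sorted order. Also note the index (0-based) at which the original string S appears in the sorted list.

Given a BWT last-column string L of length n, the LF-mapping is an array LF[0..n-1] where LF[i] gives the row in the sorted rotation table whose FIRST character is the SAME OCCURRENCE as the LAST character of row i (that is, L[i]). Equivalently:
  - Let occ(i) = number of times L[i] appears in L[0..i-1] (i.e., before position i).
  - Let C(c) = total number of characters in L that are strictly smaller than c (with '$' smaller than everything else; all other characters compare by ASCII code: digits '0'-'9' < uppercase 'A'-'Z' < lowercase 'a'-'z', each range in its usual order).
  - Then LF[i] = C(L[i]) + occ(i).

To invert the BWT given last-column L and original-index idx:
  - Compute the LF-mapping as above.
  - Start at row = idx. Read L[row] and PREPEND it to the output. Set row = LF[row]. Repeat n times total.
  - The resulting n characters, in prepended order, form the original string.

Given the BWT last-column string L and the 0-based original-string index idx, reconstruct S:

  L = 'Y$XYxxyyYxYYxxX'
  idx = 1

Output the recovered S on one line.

Answer: XXyYxxyYxxYxYY$

Derivation:
LF mapping: 3 0 1 4 8 9 13 14 5 10 6 7 11 12 2
Walk LF starting at row 1, prepending L[row]:
  step 1: row=1, L[1]='$', prepend. Next row=LF[1]=0
  step 2: row=0, L[0]='Y', prepend. Next row=LF[0]=3
  step 3: row=3, L[3]='Y', prepend. Next row=LF[3]=4
  step 4: row=4, L[4]='x', prepend. Next row=LF[4]=8
  step 5: row=8, L[8]='Y', prepend. Next row=LF[8]=5
  step 6: row=5, L[5]='x', prepend. Next row=LF[5]=9
  step 7: row=9, L[9]='x', prepend. Next row=LF[9]=10
  step 8: row=10, L[10]='Y', prepend. Next row=LF[10]=6
  step 9: row=6, L[6]='y', prepend. Next row=LF[6]=13
  step 10: row=13, L[13]='x', prepend. Next row=LF[13]=12
  step 11: row=12, L[12]='x', prepend. Next row=LF[12]=11
  step 12: row=11, L[11]='Y', prepend. Next row=LF[11]=7
  step 13: row=7, L[7]='y', prepend. Next row=LF[7]=14
  step 14: row=14, L[14]='X', prepend. Next row=LF[14]=2
  step 15: row=2, L[2]='X', prepend. Next row=LF[2]=1
Reversed output: XXyYxxyYxxYxYY$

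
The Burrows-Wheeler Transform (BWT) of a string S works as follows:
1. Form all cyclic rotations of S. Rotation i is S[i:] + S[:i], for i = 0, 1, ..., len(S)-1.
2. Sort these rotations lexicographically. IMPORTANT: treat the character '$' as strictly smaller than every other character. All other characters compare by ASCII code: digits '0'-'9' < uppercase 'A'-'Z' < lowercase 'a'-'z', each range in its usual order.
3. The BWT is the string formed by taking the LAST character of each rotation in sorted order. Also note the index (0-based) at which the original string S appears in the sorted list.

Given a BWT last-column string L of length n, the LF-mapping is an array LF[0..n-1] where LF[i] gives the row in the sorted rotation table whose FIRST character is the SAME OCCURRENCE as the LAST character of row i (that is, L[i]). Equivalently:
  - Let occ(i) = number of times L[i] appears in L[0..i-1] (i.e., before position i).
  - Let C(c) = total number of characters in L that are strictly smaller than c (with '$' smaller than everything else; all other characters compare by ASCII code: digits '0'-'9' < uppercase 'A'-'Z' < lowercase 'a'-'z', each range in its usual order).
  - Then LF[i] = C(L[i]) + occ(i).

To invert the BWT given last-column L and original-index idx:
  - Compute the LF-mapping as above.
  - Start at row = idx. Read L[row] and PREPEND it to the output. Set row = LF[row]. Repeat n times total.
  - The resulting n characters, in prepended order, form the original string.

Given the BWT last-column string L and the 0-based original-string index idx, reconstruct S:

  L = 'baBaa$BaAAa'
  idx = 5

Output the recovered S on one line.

Answer: aAaaBaBAab$

Derivation:
LF mapping: 10 5 3 6 7 0 4 8 1 2 9
Walk LF starting at row 5, prepending L[row]:
  step 1: row=5, L[5]='$', prepend. Next row=LF[5]=0
  step 2: row=0, L[0]='b', prepend. Next row=LF[0]=10
  step 3: row=10, L[10]='a', prepend. Next row=LF[10]=9
  step 4: row=9, L[9]='A', prepend. Next row=LF[9]=2
  step 5: row=2, L[2]='B', prepend. Next row=LF[2]=3
  step 6: row=3, L[3]='a', prepend. Next row=LF[3]=6
  step 7: row=6, L[6]='B', prepend. Next row=LF[6]=4
  step 8: row=4, L[4]='a', prepend. Next row=LF[4]=7
  step 9: row=7, L[7]='a', prepend. Next row=LF[7]=8
  step 10: row=8, L[8]='A', prepend. Next row=LF[8]=1
  step 11: row=1, L[1]='a', prepend. Next row=LF[1]=5
Reversed output: aAaaBaBAab$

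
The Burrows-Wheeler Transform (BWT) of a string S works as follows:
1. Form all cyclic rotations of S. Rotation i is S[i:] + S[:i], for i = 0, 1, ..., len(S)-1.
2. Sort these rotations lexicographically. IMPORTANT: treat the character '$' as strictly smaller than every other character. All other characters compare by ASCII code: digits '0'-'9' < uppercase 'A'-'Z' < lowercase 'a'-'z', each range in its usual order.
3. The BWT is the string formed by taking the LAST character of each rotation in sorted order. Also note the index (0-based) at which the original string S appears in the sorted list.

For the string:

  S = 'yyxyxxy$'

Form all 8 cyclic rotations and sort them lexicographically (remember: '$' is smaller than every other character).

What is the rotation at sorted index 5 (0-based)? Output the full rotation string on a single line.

All 8 rotations (rotation i = S[i:]+S[:i]):
  rot[0] = yyxyxxy$
  rot[1] = yxyxxy$y
  rot[2] = xyxxy$yy
  rot[3] = yxxy$yyx
  rot[4] = xxy$yyxy
  rot[5] = xy$yyxyx
  rot[6] = y$yyxyxx
  rot[7] = $yyxyxxy
Sorted (with $ < everything):
  sorted[0] = $yyxyxxy
  sorted[1] = xxy$yyxy
  sorted[2] = xy$yyxyx
  sorted[3] = xyxxy$yy
  sorted[4] = y$yyxyxx
  sorted[5] = yxxy$yyx
  sorted[6] = yxyxxy$y
  sorted[7] = yyxyxxy$
sorted[5] = yxxy$yyx

Answer: yxxy$yyx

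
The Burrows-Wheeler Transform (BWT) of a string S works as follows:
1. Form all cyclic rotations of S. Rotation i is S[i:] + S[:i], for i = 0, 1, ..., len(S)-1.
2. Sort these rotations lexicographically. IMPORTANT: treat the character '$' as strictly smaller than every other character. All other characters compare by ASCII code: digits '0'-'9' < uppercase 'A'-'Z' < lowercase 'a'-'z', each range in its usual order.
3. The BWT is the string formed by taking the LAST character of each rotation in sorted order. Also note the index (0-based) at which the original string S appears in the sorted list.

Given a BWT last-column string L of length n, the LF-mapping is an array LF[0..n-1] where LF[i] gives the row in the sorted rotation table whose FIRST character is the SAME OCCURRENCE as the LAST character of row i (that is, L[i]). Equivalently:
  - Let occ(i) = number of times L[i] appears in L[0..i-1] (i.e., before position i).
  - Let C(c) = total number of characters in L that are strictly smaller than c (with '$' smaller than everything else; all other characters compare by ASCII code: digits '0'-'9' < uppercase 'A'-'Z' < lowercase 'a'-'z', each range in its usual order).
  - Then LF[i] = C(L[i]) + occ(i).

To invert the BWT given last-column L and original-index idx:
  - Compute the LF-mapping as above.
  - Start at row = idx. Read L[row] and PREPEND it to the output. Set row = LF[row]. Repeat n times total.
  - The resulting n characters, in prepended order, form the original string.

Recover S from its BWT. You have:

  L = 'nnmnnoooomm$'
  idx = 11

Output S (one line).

LF mapping: 4 5 1 6 7 8 9 10 11 2 3 0
Walk LF starting at row 11, prepending L[row]:
  step 1: row=11, L[11]='$', prepend. Next row=LF[11]=0
  step 2: row=0, L[0]='n', prepend. Next row=LF[0]=4
  step 3: row=4, L[4]='n', prepend. Next row=LF[4]=7
  step 4: row=7, L[7]='o', prepend. Next row=LF[7]=10
  step 5: row=10, L[10]='m', prepend. Next row=LF[10]=3
  step 6: row=3, L[3]='n', prepend. Next row=LF[3]=6
  step 7: row=6, L[6]='o', prepend. Next row=LF[6]=9
  step 8: row=9, L[9]='m', prepend. Next row=LF[9]=2
  step 9: row=2, L[2]='m', prepend. Next row=LF[2]=1
  step 10: row=1, L[1]='n', prepend. Next row=LF[1]=5
  step 11: row=5, L[5]='o', prepend. Next row=LF[5]=8
  step 12: row=8, L[8]='o', prepend. Next row=LF[8]=11
Reversed output: oonmmonmonn$

Answer: oonmmonmonn$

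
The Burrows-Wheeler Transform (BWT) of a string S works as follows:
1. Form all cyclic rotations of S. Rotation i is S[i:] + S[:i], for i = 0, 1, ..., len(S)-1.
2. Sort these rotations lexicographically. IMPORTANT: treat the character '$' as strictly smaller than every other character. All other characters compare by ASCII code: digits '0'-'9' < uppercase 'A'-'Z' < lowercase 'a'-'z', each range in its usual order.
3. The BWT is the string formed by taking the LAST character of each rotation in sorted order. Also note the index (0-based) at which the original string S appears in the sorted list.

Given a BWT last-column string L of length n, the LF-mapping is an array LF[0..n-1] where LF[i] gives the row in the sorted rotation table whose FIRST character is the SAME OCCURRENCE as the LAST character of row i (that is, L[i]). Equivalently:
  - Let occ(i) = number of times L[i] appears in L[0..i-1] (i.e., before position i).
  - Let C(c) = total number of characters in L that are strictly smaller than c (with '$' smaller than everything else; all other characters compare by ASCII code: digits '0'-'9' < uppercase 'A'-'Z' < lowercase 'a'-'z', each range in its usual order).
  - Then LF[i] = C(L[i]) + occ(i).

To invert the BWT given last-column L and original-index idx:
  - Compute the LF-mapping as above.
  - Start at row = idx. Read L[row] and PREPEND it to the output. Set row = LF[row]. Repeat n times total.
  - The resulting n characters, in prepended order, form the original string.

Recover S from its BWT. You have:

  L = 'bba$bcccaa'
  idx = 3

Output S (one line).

Answer: accbaacbb$

Derivation:
LF mapping: 4 5 1 0 6 7 8 9 2 3
Walk LF starting at row 3, prepending L[row]:
  step 1: row=3, L[3]='$', prepend. Next row=LF[3]=0
  step 2: row=0, L[0]='b', prepend. Next row=LF[0]=4
  step 3: row=4, L[4]='b', prepend. Next row=LF[4]=6
  step 4: row=6, L[6]='c', prepend. Next row=LF[6]=8
  step 5: row=8, L[8]='a', prepend. Next row=LF[8]=2
  step 6: row=2, L[2]='a', prepend. Next row=LF[2]=1
  step 7: row=1, L[1]='b', prepend. Next row=LF[1]=5
  step 8: row=5, L[5]='c', prepend. Next row=LF[5]=7
  step 9: row=7, L[7]='c', prepend. Next row=LF[7]=9
  step 10: row=9, L[9]='a', prepend. Next row=LF[9]=3
Reversed output: accbaacbb$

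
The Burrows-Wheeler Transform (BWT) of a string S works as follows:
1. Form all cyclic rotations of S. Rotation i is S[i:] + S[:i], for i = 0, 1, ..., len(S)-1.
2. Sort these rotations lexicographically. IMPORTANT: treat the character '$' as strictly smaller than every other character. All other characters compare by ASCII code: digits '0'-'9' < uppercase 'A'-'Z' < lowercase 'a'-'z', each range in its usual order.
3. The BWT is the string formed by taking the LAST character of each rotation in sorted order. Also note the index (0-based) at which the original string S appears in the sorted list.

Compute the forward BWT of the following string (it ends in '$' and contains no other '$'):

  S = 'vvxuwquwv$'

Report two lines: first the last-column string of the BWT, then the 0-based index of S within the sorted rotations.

Answer: vwxqw$vuuv
5

Derivation:
All 10 rotations (rotation i = S[i:]+S[:i]):
  rot[0] = vvxuwquwv$
  rot[1] = vxuwquwv$v
  rot[2] = xuwquwv$vv
  rot[3] = uwquwv$vvx
  rot[4] = wquwv$vvxu
  rot[5] = quwv$vvxuw
  rot[6] = uwv$vvxuwq
  rot[7] = wv$vvxuwqu
  rot[8] = v$vvxuwquw
  rot[9] = $vvxuwquwv
Sorted (with $ < everything):
  sorted[0] = $vvxuwquwv  (last char: 'v')
  sorted[1] = quwv$vvxuw  (last char: 'w')
  sorted[2] = uwquwv$vvx  (last char: 'x')
  sorted[3] = uwv$vvxuwq  (last char: 'q')
  sorted[4] = v$vvxuwquw  (last char: 'w')
  sorted[5] = vvxuwquwv$  (last char: '$')
  sorted[6] = vxuwquwv$v  (last char: 'v')
  sorted[7] = wquwv$vvxu  (last char: 'u')
  sorted[8] = wv$vvxuwqu  (last char: 'u')
  sorted[9] = xuwquwv$vv  (last char: 'v')
Last column: vwxqw$vuuv
Original string S is at sorted index 5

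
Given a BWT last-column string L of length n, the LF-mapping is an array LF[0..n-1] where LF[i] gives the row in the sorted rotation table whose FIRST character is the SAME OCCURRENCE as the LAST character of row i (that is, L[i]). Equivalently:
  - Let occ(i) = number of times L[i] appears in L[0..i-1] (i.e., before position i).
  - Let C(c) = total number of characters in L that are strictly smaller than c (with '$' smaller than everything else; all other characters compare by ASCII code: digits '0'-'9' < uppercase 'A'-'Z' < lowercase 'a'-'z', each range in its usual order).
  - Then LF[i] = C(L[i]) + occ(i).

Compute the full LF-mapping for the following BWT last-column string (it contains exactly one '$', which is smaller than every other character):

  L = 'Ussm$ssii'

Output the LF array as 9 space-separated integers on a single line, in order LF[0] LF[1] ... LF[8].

Char counts: '$':1, 'U':1, 'i':2, 'm':1, 's':4
C (first-col start): C('$')=0, C('U')=1, C('i')=2, C('m')=4, C('s')=5
L[0]='U': occ=0, LF[0]=C('U')+0=1+0=1
L[1]='s': occ=0, LF[1]=C('s')+0=5+0=5
L[2]='s': occ=1, LF[2]=C('s')+1=5+1=6
L[3]='m': occ=0, LF[3]=C('m')+0=4+0=4
L[4]='$': occ=0, LF[4]=C('$')+0=0+0=0
L[5]='s': occ=2, LF[5]=C('s')+2=5+2=7
L[6]='s': occ=3, LF[6]=C('s')+3=5+3=8
L[7]='i': occ=0, LF[7]=C('i')+0=2+0=2
L[8]='i': occ=1, LF[8]=C('i')+1=2+1=3

Answer: 1 5 6 4 0 7 8 2 3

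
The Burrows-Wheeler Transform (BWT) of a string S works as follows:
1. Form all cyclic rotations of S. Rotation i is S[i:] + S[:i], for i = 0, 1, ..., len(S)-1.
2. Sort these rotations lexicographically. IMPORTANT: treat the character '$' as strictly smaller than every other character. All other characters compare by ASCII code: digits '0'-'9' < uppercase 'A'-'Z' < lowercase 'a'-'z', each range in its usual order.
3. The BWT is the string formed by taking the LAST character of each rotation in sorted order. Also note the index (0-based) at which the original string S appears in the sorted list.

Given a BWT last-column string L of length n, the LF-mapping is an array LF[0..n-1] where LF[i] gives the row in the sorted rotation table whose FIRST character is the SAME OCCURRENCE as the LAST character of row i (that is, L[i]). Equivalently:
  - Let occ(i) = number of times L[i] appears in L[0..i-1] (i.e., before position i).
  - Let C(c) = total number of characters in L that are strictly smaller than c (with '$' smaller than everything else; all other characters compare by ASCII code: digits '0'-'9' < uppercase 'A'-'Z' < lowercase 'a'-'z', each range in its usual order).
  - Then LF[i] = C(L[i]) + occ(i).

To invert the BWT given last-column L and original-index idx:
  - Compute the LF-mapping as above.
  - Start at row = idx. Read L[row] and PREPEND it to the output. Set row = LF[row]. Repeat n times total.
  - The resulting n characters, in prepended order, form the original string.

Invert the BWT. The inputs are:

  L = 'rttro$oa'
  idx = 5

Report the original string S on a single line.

LF mapping: 4 6 7 5 2 0 3 1
Walk LF starting at row 5, prepending L[row]:
  step 1: row=5, L[5]='$', prepend. Next row=LF[5]=0
  step 2: row=0, L[0]='r', prepend. Next row=LF[0]=4
  step 3: row=4, L[4]='o', prepend. Next row=LF[4]=2
  step 4: row=2, L[2]='t', prepend. Next row=LF[2]=7
  step 5: row=7, L[7]='a', prepend. Next row=LF[7]=1
  step 6: row=1, L[1]='t', prepend. Next row=LF[1]=6
  step 7: row=6, L[6]='o', prepend. Next row=LF[6]=3
  step 8: row=3, L[3]='r', prepend. Next row=LF[3]=5
Reversed output: rotator$

Answer: rotator$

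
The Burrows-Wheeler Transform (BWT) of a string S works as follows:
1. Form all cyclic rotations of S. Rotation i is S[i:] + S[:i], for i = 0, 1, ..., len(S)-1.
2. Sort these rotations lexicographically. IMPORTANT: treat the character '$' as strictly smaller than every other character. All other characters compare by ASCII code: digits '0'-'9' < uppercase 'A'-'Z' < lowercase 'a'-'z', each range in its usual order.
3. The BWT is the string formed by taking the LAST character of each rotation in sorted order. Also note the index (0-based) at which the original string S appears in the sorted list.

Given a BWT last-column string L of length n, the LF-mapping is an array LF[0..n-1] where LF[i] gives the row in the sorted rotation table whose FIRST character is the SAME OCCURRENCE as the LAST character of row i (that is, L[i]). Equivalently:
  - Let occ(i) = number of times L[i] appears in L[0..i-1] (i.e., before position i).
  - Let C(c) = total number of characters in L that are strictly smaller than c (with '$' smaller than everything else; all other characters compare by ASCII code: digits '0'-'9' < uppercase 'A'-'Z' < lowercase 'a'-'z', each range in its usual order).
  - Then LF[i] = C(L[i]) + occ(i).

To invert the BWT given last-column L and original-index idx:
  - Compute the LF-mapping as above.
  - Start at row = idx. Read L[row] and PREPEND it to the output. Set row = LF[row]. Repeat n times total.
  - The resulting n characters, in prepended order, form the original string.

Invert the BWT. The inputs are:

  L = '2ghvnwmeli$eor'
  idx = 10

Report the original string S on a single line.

Answer: overwhelming2$

Derivation:
LF mapping: 1 4 5 12 9 13 8 2 7 6 0 3 10 11
Walk LF starting at row 10, prepending L[row]:
  step 1: row=10, L[10]='$', prepend. Next row=LF[10]=0
  step 2: row=0, L[0]='2', prepend. Next row=LF[0]=1
  step 3: row=1, L[1]='g', prepend. Next row=LF[1]=4
  step 4: row=4, L[4]='n', prepend. Next row=LF[4]=9
  step 5: row=9, L[9]='i', prepend. Next row=LF[9]=6
  step 6: row=6, L[6]='m', prepend. Next row=LF[6]=8
  step 7: row=8, L[8]='l', prepend. Next row=LF[8]=7
  step 8: row=7, L[7]='e', prepend. Next row=LF[7]=2
  step 9: row=2, L[2]='h', prepend. Next row=LF[2]=5
  step 10: row=5, L[5]='w', prepend. Next row=LF[5]=13
  step 11: row=13, L[13]='r', prepend. Next row=LF[13]=11
  step 12: row=11, L[11]='e', prepend. Next row=LF[11]=3
  step 13: row=3, L[3]='v', prepend. Next row=LF[3]=12
  step 14: row=12, L[12]='o', prepend. Next row=LF[12]=10
Reversed output: overwhelming2$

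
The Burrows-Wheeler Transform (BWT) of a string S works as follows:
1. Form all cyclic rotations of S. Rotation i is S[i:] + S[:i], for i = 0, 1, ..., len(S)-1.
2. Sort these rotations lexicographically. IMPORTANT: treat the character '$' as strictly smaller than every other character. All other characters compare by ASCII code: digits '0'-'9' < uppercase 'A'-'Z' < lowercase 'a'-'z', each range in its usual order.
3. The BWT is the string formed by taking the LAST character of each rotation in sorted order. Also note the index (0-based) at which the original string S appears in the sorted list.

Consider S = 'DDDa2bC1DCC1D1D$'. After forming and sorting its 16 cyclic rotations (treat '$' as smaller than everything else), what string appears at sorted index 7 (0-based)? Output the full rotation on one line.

Answer: CC1D1D$DDDa2bC1D

Derivation:
All 16 rotations (rotation i = S[i:]+S[:i]):
  rot[0] = DDDa2bC1DCC1D1D$
  rot[1] = DDa2bC1DCC1D1D$D
  rot[2] = Da2bC1DCC1D1D$DD
  rot[3] = a2bC1DCC1D1D$DDD
  rot[4] = 2bC1DCC1D1D$DDDa
  rot[5] = bC1DCC1D1D$DDDa2
  rot[6] = C1DCC1D1D$DDDa2b
  rot[7] = 1DCC1D1D$DDDa2bC
  rot[8] = DCC1D1D$DDDa2bC1
  rot[9] = CC1D1D$DDDa2bC1D
  rot[10] = C1D1D$DDDa2bC1DC
  rot[11] = 1D1D$DDDa2bC1DCC
  rot[12] = D1D$DDDa2bC1DCC1
  rot[13] = 1D$DDDa2bC1DCC1D
  rot[14] = D$DDDa2bC1DCC1D1
  rot[15] = $DDDa2bC1DCC1D1D
Sorted (with $ < everything):
  sorted[0] = $DDDa2bC1DCC1D1D
  sorted[1] = 1D$DDDa2bC1DCC1D
  sorted[2] = 1D1D$DDDa2bC1DCC
  sorted[3] = 1DCC1D1D$DDDa2bC
  sorted[4] = 2bC1DCC1D1D$DDDa
  sorted[5] = C1D1D$DDDa2bC1DC
  sorted[6] = C1DCC1D1D$DDDa2b
  sorted[7] = CC1D1D$DDDa2bC1D
  sorted[8] = D$DDDa2bC1DCC1D1
  sorted[9] = D1D$DDDa2bC1DCC1
  sorted[10] = DCC1D1D$DDDa2bC1
  sorted[11] = DDDa2bC1DCC1D1D$
  sorted[12] = DDa2bC1DCC1D1D$D
  sorted[13] = Da2bC1DCC1D1D$DD
  sorted[14] = a2bC1DCC1D1D$DDD
  sorted[15] = bC1DCC1D1D$DDDa2
sorted[7] = CC1D1D$DDDa2bC1D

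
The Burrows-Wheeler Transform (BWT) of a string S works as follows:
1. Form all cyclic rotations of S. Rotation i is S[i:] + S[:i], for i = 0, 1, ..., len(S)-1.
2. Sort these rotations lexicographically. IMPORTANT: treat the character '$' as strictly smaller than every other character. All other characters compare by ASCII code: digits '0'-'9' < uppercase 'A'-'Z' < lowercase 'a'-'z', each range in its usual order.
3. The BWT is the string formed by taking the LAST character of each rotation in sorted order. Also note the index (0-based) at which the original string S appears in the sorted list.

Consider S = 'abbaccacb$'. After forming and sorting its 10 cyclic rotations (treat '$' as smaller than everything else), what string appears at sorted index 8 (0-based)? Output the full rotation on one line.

All 10 rotations (rotation i = S[i:]+S[:i]):
  rot[0] = abbaccacb$
  rot[1] = bbaccacb$a
  rot[2] = baccacb$ab
  rot[3] = accacb$abb
  rot[4] = ccacb$abba
  rot[5] = cacb$abbac
  rot[6] = acb$abbacc
  rot[7] = cb$abbacca
  rot[8] = b$abbaccac
  rot[9] = $abbaccacb
Sorted (with $ < everything):
  sorted[0] = $abbaccacb
  sorted[1] = abbaccacb$
  sorted[2] = acb$abbacc
  sorted[3] = accacb$abb
  sorted[4] = b$abbaccac
  sorted[5] = baccacb$ab
  sorted[6] = bbaccacb$a
  sorted[7] = cacb$abbac
  sorted[8] = cb$abbacca
  sorted[9] = ccacb$abba
sorted[8] = cb$abbacca

Answer: cb$abbacca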